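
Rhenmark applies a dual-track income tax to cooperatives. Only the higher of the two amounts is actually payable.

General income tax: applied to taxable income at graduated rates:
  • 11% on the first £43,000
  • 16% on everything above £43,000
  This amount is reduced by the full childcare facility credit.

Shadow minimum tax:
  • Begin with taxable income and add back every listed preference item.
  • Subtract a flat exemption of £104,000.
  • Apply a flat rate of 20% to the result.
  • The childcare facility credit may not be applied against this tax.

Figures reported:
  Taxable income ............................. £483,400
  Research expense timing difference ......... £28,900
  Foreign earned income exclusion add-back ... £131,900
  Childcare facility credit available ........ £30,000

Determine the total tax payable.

£108,040

Shadow minimum tax:
  Adjusted income: £483,400 + £28,900 + £131,900 = £644,200
  Less exemption £104,000 → base £540,200
  £540,200 × 20% = £108,040

General income tax:
  £43,000 × 11% = £4,730
  £440,400 × 16% = £70,464
  → £75,194
  Less childcare facility credit £30,000 → £45,194

£108,040 > £45,194, so the shadow minimum tax is the binding amount.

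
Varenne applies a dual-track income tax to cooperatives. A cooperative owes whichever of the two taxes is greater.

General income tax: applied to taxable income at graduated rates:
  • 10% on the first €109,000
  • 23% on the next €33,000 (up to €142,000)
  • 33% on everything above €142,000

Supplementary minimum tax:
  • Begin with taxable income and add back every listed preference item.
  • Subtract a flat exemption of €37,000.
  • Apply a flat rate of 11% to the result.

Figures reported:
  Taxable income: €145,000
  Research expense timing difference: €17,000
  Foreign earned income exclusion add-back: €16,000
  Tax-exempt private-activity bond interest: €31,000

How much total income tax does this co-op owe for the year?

€19,480

Supplementary minimum tax:
  Adjusted income: €145,000 + €17,000 + €16,000 + €31,000 = €209,000
  Less exemption €37,000 → base €172,000
  €172,000 × 11% = €18,920

General income tax:
  €109,000 × 10% = €10,900
  €33,000 × 23% = €7,590
  €3,000 × 33% = €990
  → €19,480

€19,480 > €18,920, so the general income tax governs.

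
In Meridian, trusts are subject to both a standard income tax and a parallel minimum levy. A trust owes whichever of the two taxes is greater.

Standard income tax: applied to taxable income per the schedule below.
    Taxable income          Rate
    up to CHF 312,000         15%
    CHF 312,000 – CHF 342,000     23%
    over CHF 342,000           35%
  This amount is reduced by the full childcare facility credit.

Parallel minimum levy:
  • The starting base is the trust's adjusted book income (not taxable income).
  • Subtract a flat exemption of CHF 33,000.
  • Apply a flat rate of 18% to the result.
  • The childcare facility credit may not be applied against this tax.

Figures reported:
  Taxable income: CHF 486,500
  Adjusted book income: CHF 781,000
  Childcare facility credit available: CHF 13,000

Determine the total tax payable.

Parallel minimum levy:
  Base (adjusted book income): CHF 781,000
  Less exemption CHF 33,000 → base CHF 748,000
  CHF 748,000 × 18% = CHF 134,640

Standard income tax:
  CHF 312,000 × 15% = CHF 46,800
  CHF 30,000 × 23% = CHF 6,900
  CHF 144,500 × 35% = CHF 50,575
  → CHF 104,275
  Less childcare facility credit CHF 13,000 → CHF 91,275

CHF 134,640 > CHF 91,275, so the parallel minimum levy is the binding amount.

CHF 134,640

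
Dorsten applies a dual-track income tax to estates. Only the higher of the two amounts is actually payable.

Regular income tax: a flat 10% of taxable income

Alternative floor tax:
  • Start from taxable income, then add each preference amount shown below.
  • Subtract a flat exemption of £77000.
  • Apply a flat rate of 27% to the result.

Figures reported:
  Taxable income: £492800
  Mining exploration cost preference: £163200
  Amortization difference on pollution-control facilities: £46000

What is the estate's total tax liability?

Alternative floor tax:
  Adjusted income: £492800 + £163200 + £46000 = £702000
  Less exemption £77000 → base £625000
  £625000 × 27% = £168750

Regular income tax:
  £492800 × 10% = £49280

£168750 > £49280, so the alternative floor tax is the binding amount.

£168750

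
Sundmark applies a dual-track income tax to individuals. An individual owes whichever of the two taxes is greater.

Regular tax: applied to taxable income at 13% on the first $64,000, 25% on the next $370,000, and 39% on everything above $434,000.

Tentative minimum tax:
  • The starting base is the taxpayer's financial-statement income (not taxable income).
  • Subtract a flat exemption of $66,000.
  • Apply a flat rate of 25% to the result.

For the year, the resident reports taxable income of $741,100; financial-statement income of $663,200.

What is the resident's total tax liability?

$220,589

Tentative minimum tax:
  Base (financial-statement income): $663,200
  Less exemption $66,000 → base $597,200
  $597,200 × 25% = $149,300

Regular tax:
  $64,000 × 13% = $8,320
  $370,000 × 25% = $92,500
  $307,100 × 39% = $119,769
  → $220,589

$220,589 > $149,300, so the regular tax governs.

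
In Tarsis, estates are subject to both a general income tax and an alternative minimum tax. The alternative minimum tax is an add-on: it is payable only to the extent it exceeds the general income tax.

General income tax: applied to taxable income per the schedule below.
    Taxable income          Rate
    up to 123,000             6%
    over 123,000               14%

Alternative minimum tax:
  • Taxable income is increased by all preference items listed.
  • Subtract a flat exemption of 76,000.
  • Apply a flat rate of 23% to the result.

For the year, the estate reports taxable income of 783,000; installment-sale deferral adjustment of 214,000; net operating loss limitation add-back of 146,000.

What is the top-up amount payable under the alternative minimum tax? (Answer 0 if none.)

145,630

Alternative minimum tax:
  Adjusted income: 783,000 + 214,000 + 146,000 = 1,143,000
  Less exemption 76,000 → base 1,067,000
  1,067,000 × 23% = 245,410

General income tax:
  123,000 × 6% = 7,380
  660,000 × 14% = 92,400
  → 99,780

Excess of alternative minimum tax over general income tax: 245,410 − 99,780 = 145,630.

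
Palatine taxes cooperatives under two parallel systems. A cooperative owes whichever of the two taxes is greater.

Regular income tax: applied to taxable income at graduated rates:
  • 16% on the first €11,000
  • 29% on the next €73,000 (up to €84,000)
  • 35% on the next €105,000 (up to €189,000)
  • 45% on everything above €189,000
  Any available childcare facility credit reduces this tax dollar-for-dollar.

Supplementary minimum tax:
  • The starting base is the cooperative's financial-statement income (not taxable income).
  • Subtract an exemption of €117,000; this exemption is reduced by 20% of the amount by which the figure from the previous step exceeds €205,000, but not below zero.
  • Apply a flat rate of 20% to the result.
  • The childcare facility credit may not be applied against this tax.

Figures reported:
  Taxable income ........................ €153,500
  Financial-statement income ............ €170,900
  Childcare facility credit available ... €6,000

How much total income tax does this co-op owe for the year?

Supplementary minimum tax:
  Base (financial-statement income): €170,900
  Exemption: €170,900 ≤ €205,000, so full €117,000 applies
  Base: €170,900 − €117,000 = €53,900
  €53,900 × 20% = €10,780

Regular income tax:
  €11,000 × 16% = €1,760
  €73,000 × 29% = €21,170
  €69,500 × 35% = €24,325
  → €47,255
  Less childcare facility credit €6,000 → €41,255

€41,255 > €10,780, so the regular income tax governs.

€41,255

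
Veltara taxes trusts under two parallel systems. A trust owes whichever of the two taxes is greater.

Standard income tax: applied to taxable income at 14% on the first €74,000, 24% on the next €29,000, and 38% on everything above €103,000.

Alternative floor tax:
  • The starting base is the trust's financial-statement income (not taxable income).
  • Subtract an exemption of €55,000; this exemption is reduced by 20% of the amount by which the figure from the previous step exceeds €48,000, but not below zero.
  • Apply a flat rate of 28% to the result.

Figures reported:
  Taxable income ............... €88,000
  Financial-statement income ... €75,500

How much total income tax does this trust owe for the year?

Standard income tax:
  €74,000 × 14% = €10,360
  €14,000 × 24% = €3,360
  → €13,720

Alternative floor tax:
  Base (financial-statement income): €75,500
  Exemption: €55,000 − 20% × (€75,500 − €48,000) = €55,000 − €5,500 = €49,500
  Base: €75,500 − €49,500 = €26,000
  €26,000 × 28% = €7,280

€13,720 > €7,280, so the standard income tax governs.

€13,720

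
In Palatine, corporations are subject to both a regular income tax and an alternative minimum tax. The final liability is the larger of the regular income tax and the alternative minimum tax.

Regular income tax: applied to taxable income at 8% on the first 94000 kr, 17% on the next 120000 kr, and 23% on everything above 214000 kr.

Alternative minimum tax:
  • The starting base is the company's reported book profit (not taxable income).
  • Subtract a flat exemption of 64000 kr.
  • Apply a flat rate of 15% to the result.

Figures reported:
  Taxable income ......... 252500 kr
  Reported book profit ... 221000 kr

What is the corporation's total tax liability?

Regular income tax:
  94000 kr × 8% = 7520 kr
  120000 kr × 17% = 20400 kr
  38500 kr × 23% = 8855 kr
  → 36775 kr

Alternative minimum tax:
  Base (reported book profit): 221000 kr
  Less exemption 64000 kr → base 157000 kr
  157000 kr × 15% = 23550 kr

36775 kr > 23550 kr, so the regular income tax governs.

36775 kr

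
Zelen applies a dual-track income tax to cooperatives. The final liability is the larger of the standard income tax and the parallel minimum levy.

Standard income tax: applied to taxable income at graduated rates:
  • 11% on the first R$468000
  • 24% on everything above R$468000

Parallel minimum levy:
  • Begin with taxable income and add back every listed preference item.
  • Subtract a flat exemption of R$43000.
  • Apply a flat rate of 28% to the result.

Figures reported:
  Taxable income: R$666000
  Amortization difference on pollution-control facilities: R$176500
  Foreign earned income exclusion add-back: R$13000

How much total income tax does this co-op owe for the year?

Parallel minimum levy:
  Adjusted income: R$666000 + R$176500 + R$13000 = R$855500
  Less exemption R$43000 → base R$812500
  R$812500 × 28% = R$227500

Standard income tax:
  R$468000 × 11% = R$51480
  R$198000 × 24% = R$47520
  → R$99000

R$227500 > R$99000, so the parallel minimum levy is the binding amount.

R$227500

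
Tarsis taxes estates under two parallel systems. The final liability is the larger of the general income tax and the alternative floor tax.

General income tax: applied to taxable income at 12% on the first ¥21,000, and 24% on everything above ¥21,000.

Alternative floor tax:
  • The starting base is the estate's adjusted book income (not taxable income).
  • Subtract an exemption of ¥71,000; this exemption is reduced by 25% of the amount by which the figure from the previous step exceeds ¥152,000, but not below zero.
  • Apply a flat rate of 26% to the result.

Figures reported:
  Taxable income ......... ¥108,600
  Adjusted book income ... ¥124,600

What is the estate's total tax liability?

¥23,544

General income tax:
  ¥21,000 × 12% = ¥2,520
  ¥87,600 × 24% = ¥21,024
  → ¥23,544

Alternative floor tax:
  Base (adjusted book income): ¥124,600
  Exemption: ¥124,600 ≤ ¥152,000, so full ¥71,000 applies
  Base: ¥124,600 − ¥71,000 = ¥53,600
  ¥53,600 × 26% = ¥13,936

¥23,544 > ¥13,936, so the general income tax governs.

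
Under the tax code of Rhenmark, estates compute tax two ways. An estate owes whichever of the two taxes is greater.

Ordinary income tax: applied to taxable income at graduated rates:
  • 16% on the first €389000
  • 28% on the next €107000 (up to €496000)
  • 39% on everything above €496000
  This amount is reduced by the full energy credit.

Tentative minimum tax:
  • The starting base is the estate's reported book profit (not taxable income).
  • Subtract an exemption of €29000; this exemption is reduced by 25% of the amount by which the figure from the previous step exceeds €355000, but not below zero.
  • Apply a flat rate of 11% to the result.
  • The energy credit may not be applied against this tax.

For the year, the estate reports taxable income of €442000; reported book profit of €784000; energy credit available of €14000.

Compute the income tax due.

Tentative minimum tax:
  Base (reported book profit): €784000
  Exemption: 25% × (€784000 − €355000) = €107250 ≥ €29000, so the exemption is fully phased out
  Base: €784000 − €0 = €784000
  €784000 × 11% = €86240

Ordinary income tax:
  €389000 × 16% = €62240
  €53000 × 28% = €14840
  → €77080
  Less energy credit €14000 → €63080

€86240 > €63080, so the tentative minimum tax is the binding amount.

€86240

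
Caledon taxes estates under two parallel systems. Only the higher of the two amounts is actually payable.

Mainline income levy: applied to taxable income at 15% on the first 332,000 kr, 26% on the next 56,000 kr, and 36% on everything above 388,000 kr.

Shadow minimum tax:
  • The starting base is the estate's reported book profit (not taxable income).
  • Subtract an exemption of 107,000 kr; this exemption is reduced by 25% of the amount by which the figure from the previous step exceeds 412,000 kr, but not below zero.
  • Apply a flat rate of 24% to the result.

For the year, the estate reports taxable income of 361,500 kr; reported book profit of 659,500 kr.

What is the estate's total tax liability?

147,450 kr

Mainline income levy:
  332,000 kr × 15% = 49,800 kr
  29,500 kr × 26% = 7,670 kr
  → 57,470 kr

Shadow minimum tax:
  Base (reported book profit): 659,500 kr
  Exemption: 107,000 kr − 25% × (659,500 kr − 412,000 kr) = 107,000 kr − 61,875 kr = 45,125 kr
  Base: 659,500 kr − 45,125 kr = 614,375 kr
  614,375 kr × 24% = 147,450 kr

147,450 kr > 57,470 kr, so the shadow minimum tax is the binding amount.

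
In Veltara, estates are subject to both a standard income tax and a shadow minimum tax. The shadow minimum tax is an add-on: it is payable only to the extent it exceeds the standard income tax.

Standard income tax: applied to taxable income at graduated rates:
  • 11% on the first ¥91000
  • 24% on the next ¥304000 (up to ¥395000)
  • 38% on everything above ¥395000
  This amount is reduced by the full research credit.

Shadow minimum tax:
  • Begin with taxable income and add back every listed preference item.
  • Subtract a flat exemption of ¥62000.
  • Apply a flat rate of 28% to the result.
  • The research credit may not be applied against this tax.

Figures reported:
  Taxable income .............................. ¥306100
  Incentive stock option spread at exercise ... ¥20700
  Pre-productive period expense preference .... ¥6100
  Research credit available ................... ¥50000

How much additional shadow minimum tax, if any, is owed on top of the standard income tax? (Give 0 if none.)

Standard income tax:
  ¥91000 × 11% = ¥10010
  ¥215100 × 24% = ¥51624
  → ¥61634
  Less research credit ¥50000 → ¥11634

Shadow minimum tax:
  Adjusted income: ¥306100 + ¥20700 + ¥6100 = ¥332900
  Less exemption ¥62000 → base ¥270900
  ¥270900 × 28% = ¥75852

Excess of shadow minimum tax over standard income tax: ¥75852 − ¥11634 = ¥64218.

¥64218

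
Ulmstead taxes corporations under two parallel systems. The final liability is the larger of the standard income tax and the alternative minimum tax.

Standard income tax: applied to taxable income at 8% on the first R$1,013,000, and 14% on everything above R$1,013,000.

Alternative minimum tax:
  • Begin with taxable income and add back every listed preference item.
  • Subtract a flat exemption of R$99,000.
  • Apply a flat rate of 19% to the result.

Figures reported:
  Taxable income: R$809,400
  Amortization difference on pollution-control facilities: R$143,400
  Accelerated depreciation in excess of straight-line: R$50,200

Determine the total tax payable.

Alternative minimum tax:
  Adjusted income: R$809,400 + R$143,400 + R$50,200 = R$1,003,000
  Less exemption R$99,000 → base R$904,000
  R$904,000 × 19% = R$171,760

Standard income tax:
  R$809,400 × 8% = R$64,752

R$171,760 > R$64,752, so the alternative minimum tax is the binding amount.

R$171,760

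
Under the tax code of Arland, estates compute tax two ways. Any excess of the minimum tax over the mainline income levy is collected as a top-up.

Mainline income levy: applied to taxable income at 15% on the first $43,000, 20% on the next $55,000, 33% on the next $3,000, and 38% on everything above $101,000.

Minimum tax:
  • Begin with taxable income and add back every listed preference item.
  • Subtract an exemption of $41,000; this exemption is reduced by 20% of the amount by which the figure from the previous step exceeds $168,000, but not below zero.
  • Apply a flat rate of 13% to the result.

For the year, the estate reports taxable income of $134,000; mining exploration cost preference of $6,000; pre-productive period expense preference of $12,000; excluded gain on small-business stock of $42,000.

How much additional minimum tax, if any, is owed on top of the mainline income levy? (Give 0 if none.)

Minimum tax:
  Adjusted income: $134,000 + $6,000 + $12,000 + $42,000 = $194,000
  Exemption: $41,000 − 20% × ($194,000 − $168,000) = $41,000 − $5,200 = $35,800
  Base: $194,000 − $35,800 = $158,200
  $158,200 × 13% = $20,566

Mainline income levy:
  $43,000 × 15% = $6,450
  $55,000 × 20% = $11,000
  $3,000 × 33% = $990
  $33,000 × 38% = $12,540
  → $30,980

$20,566 ≤ $30,980, so no add-on is due.

$0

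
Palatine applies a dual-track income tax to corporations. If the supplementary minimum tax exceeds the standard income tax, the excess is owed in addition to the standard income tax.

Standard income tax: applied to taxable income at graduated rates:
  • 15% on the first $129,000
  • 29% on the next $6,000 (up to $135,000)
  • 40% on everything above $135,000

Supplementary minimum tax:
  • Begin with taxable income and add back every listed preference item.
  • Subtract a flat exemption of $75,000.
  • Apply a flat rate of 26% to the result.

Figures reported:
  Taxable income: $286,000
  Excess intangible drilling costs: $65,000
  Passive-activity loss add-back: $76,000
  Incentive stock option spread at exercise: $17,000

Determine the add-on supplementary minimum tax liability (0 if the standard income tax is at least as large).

Supplementary minimum tax:
  Adjusted income: $286,000 + $65,000 + $76,000 + $17,000 = $444,000
  Less exemption $75,000 → base $369,000
  $369,000 × 26% = $95,940

Standard income tax:
  $129,000 × 15% = $19,350
  $6,000 × 29% = $1,740
  $151,000 × 40% = $60,400
  → $81,490

Excess of supplementary minimum tax over standard income tax: $95,940 − $81,490 = $14,450.

$14,450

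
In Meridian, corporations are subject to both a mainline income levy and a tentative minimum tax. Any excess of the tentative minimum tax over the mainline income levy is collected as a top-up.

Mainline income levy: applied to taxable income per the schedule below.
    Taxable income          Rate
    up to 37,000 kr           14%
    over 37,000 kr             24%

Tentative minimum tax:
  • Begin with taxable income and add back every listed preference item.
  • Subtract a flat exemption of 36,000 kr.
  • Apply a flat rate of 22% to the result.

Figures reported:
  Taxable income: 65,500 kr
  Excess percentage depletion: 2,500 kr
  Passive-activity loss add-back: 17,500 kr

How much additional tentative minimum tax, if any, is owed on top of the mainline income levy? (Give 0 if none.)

0 kr

Tentative minimum tax:
  Adjusted income: 65,500 kr + 2,500 kr + 17,500 kr = 85,500 kr
  Less exemption 36,000 kr → base 49,500 kr
  49,500 kr × 22% = 10,890 kr

Mainline income levy:
  37,000 kr × 14% = 5,180 kr
  28,500 kr × 24% = 6,840 kr
  → 12,020 kr

10,890 kr ≤ 12,020 kr, so no add-on is due.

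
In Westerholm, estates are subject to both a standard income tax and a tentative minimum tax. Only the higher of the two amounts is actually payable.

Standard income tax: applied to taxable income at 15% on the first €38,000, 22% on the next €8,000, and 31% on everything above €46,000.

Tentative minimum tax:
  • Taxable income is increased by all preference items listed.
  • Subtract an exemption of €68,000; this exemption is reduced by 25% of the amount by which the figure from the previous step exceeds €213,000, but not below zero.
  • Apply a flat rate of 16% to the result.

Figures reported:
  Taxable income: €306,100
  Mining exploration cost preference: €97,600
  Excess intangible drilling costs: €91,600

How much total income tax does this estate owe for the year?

€88,091

Standard income tax:
  €38,000 × 15% = €5,700
  €8,000 × 22% = €1,760
  €260,100 × 31% = €80,631
  → €88,091

Tentative minimum tax:
  Adjusted income: €306,100 + €97,600 + €91,600 = €495,300
  Exemption: 25% × (€495,300 − €213,000) = €70,575 ≥ €68,000, so the exemption is fully phased out
  Base: €495,300 − €0 = €495,300
  €495,300 × 16% = €79,248

€88,091 > €79,248, so the standard income tax governs.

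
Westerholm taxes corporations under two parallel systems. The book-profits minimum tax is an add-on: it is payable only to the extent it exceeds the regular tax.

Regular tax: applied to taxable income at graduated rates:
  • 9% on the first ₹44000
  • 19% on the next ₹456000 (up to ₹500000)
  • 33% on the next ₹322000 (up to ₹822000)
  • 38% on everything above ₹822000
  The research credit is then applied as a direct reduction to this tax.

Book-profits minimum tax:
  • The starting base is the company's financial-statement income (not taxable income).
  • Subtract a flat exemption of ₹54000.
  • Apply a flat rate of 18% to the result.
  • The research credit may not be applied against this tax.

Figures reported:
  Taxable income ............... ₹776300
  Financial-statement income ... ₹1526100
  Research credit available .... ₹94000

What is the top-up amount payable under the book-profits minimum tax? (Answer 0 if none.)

Regular tax:
  ₹44000 × 9% = ₹3960
  ₹456000 × 19% = ₹86640
  ₹276300 × 33% = ₹91179
  → ₹181779
  Less research credit ₹94000 → ₹87779

Book-profits minimum tax:
  Base (financial-statement income): ₹1526100
  Less exemption ₹54000 → base ₹1472100
  ₹1472100 × 18% = ₹264978

Excess of book-profits minimum tax over regular tax: ₹264978 − ₹87779 = ₹177199.

₹177199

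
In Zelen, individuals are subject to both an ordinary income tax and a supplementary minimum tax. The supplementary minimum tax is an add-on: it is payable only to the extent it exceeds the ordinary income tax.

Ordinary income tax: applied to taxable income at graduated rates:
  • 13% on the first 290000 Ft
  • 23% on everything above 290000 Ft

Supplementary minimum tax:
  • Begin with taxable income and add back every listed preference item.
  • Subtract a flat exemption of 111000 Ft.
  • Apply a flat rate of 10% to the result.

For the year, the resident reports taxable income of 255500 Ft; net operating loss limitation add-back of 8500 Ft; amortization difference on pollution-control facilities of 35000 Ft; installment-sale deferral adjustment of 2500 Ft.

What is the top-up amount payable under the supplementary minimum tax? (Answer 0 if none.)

0 Ft

Ordinary income tax:
  255500 Ft × 13% = 33215 Ft

Supplementary minimum tax:
  Adjusted income: 255500 Ft + 8500 Ft + 35000 Ft + 2500 Ft = 301500 Ft
  Less exemption 111000 Ft → base 190500 Ft
  190500 Ft × 10% = 19050 Ft

19050 Ft ≤ 33215 Ft, so no add-on is due.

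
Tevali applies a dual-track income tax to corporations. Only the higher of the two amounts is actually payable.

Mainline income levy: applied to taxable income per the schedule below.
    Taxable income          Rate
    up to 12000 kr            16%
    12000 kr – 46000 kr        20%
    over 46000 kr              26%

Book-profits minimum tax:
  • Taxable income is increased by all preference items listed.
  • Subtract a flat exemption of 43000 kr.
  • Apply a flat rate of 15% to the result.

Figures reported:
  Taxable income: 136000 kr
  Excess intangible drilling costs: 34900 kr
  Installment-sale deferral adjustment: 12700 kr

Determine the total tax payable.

Mainline income levy:
  12000 kr × 16% = 1920 kr
  34000 kr × 20% = 6800 kr
  90000 kr × 26% = 23400 kr
  → 32120 kr

Book-profits minimum tax:
  Adjusted income: 136000 kr + 34900 kr + 12700 kr = 183600 kr
  Less exemption 43000 kr → base 140600 kr
  140600 kr × 15% = 21090 kr

32120 kr > 21090 kr, so the mainline income levy governs.

32120 kr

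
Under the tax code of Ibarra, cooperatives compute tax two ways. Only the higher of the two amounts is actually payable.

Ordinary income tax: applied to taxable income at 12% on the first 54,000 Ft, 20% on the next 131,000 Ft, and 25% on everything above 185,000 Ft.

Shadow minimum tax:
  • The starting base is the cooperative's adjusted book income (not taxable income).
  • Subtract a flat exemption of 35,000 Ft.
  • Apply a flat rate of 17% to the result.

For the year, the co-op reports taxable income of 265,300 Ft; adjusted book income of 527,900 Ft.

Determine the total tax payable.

Ordinary income tax:
  54,000 Ft × 12% = 6,480 Ft
  131,000 Ft × 20% = 26,200 Ft
  80,300 Ft × 25% = 20,075 Ft
  → 52,755 Ft

Shadow minimum tax:
  Base (adjusted book income): 527,900 Ft
  Less exemption 35,000 Ft → base 492,900 Ft
  492,900 Ft × 17% = 83,793 Ft

83,793 Ft > 52,755 Ft, so the shadow minimum tax is the binding amount.

83,793 Ft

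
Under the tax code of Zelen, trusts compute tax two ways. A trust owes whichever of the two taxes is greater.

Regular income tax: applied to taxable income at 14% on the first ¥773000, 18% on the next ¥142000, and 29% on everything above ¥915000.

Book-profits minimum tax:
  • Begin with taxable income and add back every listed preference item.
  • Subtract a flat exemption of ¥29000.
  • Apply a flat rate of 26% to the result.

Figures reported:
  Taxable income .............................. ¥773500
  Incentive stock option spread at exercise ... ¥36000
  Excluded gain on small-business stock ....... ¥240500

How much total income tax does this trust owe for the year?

Regular income tax:
  ¥773000 × 14% = ¥108220
  ¥500 × 18% = ¥90
  → ¥108310

Book-profits minimum tax:
  Adjusted income: ¥773500 + ¥36000 + ¥240500 = ¥1050000
  Less exemption ¥29000 → base ¥1021000
  ¥1021000 × 26% = ¥265460

¥265460 > ¥108310, so the book-profits minimum tax is the binding amount.

¥265460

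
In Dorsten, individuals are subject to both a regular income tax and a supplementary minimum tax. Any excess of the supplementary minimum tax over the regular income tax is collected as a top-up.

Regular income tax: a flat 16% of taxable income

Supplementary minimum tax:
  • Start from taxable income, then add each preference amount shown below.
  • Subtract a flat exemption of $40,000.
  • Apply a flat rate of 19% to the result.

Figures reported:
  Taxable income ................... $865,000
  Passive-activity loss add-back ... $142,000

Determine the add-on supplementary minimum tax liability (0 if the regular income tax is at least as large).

$45,330

Supplementary minimum tax:
  Adjusted income: $865,000 + $142,000 = $1,007,000
  Less exemption $40,000 → base $967,000
  $967,000 × 19% = $183,730

Regular income tax:
  $865,000 × 16% = $138,400

Excess of supplementary minimum tax over regular income tax: $183,730 − $138,400 = $45,330.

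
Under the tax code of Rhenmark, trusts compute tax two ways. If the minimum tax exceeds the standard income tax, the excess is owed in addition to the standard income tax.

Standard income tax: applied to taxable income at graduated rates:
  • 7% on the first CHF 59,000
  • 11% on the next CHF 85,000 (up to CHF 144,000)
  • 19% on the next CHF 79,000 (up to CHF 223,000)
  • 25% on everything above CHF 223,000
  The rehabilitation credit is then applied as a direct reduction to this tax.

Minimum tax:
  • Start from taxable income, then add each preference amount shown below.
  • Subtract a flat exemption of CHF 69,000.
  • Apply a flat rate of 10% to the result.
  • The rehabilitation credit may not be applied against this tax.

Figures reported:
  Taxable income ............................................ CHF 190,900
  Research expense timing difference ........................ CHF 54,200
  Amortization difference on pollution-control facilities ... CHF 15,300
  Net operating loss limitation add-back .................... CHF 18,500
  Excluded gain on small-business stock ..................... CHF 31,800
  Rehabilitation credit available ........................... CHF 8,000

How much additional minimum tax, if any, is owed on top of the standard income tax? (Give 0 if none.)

CHF 9,779

Standard income tax:
  CHF 59,000 × 7% = CHF 4,130
  CHF 85,000 × 11% = CHF 9,350
  CHF 46,900 × 19% = CHF 8,911
  → CHF 22,391
  Less rehabilitation credit CHF 8,000 → CHF 14,391

Minimum tax:
  Adjusted income: CHF 190,900 + CHF 54,200 + CHF 15,300 + CHF 18,500 + CHF 31,800 = CHF 310,700
  Less exemption CHF 69,000 → base CHF 241,700
  CHF 241,700 × 10% = CHF 24,170

Excess of minimum tax over standard income tax: CHF 24,170 − CHF 14,391 = CHF 9,779.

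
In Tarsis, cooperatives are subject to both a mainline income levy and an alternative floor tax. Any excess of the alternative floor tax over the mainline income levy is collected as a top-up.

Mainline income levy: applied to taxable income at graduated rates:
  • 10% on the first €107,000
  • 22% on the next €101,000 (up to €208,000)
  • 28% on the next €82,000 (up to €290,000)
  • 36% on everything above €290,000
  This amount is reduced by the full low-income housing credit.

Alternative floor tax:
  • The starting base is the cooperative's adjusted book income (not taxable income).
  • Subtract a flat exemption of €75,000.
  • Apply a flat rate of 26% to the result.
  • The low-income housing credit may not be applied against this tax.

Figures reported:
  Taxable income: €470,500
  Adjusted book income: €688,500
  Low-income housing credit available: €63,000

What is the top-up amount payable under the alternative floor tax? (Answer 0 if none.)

€101,650

Mainline income levy:
  €107,000 × 10% = €10,700
  €101,000 × 22% = €22,220
  €82,000 × 28% = €22,960
  €180,500 × 36% = €64,980
  → €120,860
  Less low-income housing credit €63,000 → €57,860

Alternative floor tax:
  Base (adjusted book income): €688,500
  Less exemption €75,000 → base €613,500
  €613,500 × 26% = €159,510

Excess of alternative floor tax over mainline income levy: €159,510 − €57,860 = €101,650.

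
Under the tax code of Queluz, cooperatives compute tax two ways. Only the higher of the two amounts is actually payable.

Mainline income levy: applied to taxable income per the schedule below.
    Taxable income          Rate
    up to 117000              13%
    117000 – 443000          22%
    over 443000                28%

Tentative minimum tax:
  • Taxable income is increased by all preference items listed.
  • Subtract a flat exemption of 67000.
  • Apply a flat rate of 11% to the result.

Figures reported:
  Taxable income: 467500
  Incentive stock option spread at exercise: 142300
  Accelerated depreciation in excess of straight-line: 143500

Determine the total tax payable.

Tentative minimum tax:
  Adjusted income: 467500 + 142300 + 143500 = 753300
  Less exemption 67000 → base 686300
  686300 × 11% = 75493

Mainline income levy:
  117000 × 13% = 15210
  326000 × 22% = 71720
  24500 × 28% = 6860
  → 93790

93790 > 75493, so the mainline income levy governs.

93790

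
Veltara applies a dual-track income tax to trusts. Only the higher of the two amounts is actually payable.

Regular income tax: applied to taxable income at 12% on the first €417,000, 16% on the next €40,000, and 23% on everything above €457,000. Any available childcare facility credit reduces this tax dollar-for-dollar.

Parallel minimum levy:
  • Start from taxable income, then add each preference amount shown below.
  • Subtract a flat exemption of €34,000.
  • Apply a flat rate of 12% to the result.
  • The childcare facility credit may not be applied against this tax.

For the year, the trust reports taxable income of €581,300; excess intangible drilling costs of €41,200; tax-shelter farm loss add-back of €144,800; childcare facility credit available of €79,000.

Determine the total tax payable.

€87,996

Regular income tax:
  €417,000 × 12% = €50,040
  €40,000 × 16% = €6,400
  €124,300 × 23% = €28,589
  → €85,029
  Less childcare facility credit €79,000 → €6,029

Parallel minimum levy:
  Adjusted income: €581,300 + €41,200 + €144,800 = €767,300
  Less exemption €34,000 → base €733,300
  €733,300 × 12% = €87,996

€87,996 > €6,029, so the parallel minimum levy is the binding amount.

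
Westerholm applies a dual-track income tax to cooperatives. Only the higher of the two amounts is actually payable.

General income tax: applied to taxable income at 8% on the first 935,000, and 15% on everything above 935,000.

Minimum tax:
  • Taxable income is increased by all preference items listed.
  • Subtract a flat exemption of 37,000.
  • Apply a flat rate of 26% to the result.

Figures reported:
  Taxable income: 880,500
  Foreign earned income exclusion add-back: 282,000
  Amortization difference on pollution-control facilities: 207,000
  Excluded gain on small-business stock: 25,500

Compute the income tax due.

353,080

Minimum tax:
  Adjusted income: 880,500 + 282,000 + 207,000 + 25,500 = 1,395,000
  Less exemption 37,000 → base 1,358,000
  1,358,000 × 26% = 353,080

General income tax:
  880,500 × 8% = 70,440

353,080 > 70,440, so the minimum tax is the binding amount.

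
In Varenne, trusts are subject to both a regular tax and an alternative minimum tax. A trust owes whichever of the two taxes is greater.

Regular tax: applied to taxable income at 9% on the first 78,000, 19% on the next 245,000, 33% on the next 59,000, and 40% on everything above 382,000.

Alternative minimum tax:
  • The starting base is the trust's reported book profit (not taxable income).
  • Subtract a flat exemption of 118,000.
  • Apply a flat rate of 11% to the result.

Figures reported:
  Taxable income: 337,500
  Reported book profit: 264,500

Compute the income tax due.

Alternative minimum tax:
  Base (reported book profit): 264,500
  Less exemption 118,000 → base 146,500
  146,500 × 11% = 16,115

Regular tax:
  78,000 × 9% = 7,020
  245,000 × 19% = 46,550
  14,500 × 33% = 4,785
  → 58,355

58,355 > 16,115, so the regular tax governs.

58,355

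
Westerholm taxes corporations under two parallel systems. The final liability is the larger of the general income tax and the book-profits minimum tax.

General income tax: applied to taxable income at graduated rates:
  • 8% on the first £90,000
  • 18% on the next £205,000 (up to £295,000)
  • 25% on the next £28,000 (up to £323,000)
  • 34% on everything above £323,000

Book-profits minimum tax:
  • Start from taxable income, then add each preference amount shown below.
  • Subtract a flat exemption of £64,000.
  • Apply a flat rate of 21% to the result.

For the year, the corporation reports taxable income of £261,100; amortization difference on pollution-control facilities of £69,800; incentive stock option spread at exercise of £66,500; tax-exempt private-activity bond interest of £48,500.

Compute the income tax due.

General income tax:
  £90,000 × 8% = £7,200
  £171,100 × 18% = £30,798
  → £37,998

Book-profits minimum tax:
  Adjusted income: £261,100 + £69,800 + £66,500 + £48,500 = £445,900
  Less exemption £64,000 → base £381,900
  £381,900 × 21% = £80,199

£80,199 > £37,998, so the book-profits minimum tax is the binding amount.

£80,199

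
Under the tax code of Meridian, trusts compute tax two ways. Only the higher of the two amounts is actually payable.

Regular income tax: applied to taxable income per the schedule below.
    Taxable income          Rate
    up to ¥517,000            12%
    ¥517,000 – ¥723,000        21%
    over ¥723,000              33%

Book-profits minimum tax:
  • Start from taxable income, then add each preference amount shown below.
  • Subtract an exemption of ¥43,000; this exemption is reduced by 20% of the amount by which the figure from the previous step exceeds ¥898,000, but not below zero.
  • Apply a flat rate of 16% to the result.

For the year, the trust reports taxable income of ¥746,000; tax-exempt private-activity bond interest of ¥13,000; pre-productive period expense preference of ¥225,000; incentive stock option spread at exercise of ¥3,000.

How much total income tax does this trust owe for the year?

Regular income tax:
  ¥517,000 × 12% = ¥62,040
  ¥206,000 × 21% = ¥43,260
  ¥23,000 × 33% = ¥7,590
  → ¥112,890

Book-profits minimum tax:
  Adjusted income: ¥746,000 + ¥13,000 + ¥225,000 + ¥3,000 = ¥987,000
  Exemption: ¥43,000 − 20% × (¥987,000 − ¥898,000) = ¥43,000 − ¥17,800 = ¥25,200
  Base: ¥987,000 − ¥25,200 = ¥961,800
  ¥961,800 × 16% = ¥153,888

¥153,888 > ¥112,890, so the book-profits minimum tax is the binding amount.

¥153,888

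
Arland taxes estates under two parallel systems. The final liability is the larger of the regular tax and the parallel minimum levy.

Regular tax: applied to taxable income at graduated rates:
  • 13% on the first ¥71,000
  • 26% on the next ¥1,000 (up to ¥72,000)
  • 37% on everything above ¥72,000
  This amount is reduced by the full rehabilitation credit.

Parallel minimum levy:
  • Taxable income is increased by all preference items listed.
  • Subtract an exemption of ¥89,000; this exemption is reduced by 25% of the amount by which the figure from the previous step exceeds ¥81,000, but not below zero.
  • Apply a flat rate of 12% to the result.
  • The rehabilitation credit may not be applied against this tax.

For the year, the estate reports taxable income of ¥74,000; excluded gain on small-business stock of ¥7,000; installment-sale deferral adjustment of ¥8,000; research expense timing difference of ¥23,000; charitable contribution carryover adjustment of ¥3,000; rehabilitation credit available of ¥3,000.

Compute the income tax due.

Parallel minimum levy:
  Adjusted income: ¥74,000 + ¥7,000 + ¥8,000 + ¥23,000 + ¥3,000 = ¥115,000
  Exemption: ¥89,000 − 25% × (¥115,000 − ¥81,000) = ¥89,000 − ¥8,500 = ¥80,500
  Base: ¥115,000 − ¥80,500 = ¥34,500
  ¥34,500 × 12% = ¥4,140

Regular tax:
  ¥71,000 × 13% = ¥9,230
  ¥1,000 × 26% = ¥260
  ¥2,000 × 37% = ¥740
  → ¥10,230
  Less rehabilitation credit ¥3,000 → ¥7,230

¥7,230 > ¥4,140, so the regular tax governs.

¥7,230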